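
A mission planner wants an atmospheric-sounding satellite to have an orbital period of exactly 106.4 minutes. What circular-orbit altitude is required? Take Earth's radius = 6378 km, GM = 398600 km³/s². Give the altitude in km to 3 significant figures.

1060 km

T = 106.4 min = 6384.0 s.
From T = 2π√(a³/μ): a = (μ T²/4π²)^(1/3) = (398600 × 6384.0² / 4π²)^(1/3) = 7438 km.
Altitude h = a − R = 7438 − 6378 = 1060 km.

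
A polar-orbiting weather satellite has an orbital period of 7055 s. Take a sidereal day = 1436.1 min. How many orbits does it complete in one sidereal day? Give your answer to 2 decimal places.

12.21

Orbits per sidereal day = 86166 / 7055.0 = 12.213.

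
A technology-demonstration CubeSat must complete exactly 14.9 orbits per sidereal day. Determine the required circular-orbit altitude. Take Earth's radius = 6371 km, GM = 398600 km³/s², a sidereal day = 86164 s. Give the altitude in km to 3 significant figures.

Required period T = 86164 / 14.9 = 5782.8 s.
From T = 2π√(a³/μ): a = (μ T²/4π²)^(1/3) = (398600 × 5782.8² / 4π²)^(1/3) = 6963 km.
Altitude h = a − R = 6963 − 6371 = 592 km.

592 km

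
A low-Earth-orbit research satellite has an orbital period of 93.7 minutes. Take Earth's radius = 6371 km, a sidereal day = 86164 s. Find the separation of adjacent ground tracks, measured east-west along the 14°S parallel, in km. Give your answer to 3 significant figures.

2530 km

T = 93.7 min = 5622.0 s.
Node shift per orbit = (5622.0/86164) × 360° = 23.49°.
Equatorial spacing = 23.49 × 111.2 km/° = 2612 km.
At 14° latitude, spacing = 2612 × cos(14°) = 2534 km.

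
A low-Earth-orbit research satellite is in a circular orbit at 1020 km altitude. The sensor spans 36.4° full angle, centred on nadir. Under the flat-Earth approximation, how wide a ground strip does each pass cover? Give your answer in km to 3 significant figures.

671 km

Half-angle = 36.4°/2 = 18.2°.
Swath width ≈ 2h·tan(θ/2) = 2 × 1020 × tan(18.2°) = 670.7 km.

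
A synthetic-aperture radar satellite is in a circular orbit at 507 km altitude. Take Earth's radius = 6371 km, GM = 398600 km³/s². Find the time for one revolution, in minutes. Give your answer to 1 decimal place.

94.6 min

Semi-major axis a = 6371 + 507 = 6878 km. Period T = 2π√(a³/μ) = 2π√(6878³/398600) = 5676.8 s = 94.61 min.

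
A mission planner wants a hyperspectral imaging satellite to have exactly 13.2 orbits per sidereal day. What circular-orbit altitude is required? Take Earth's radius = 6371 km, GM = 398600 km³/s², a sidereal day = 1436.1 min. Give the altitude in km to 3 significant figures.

1180 km

Required period T = 86166 / 13.2 = 6527.7 s.
From T = 2π√(a³/μ): a = (μ T²/4π²)^(1/3) = (398600 × 6527.7² / 4π²)^(1/3) = 7549 km.
Altitude h = a − R = 7549 − 6371 = 1178 km.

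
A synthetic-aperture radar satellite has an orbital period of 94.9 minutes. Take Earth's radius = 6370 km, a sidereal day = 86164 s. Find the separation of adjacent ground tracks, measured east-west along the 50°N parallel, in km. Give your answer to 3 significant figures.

1700 km

T = 94.9 min = 5694.0 s.
Node shift per orbit = (5694.0/86164) × 360° = 23.79°.
Equatorial spacing = 23.79 × 111.2 km/° = 2645 km.
At 50° latitude, spacing = 2645 × cos(50°) = 1700 km.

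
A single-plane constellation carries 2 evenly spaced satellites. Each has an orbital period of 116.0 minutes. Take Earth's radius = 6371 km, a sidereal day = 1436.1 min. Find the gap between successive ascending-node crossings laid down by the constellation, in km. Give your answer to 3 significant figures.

1620 km

T = 116.0 min = 6960.0 s.
Single-satellite node shift = (6960.0/86166) × 360° = 29.08°.
With 2 satellites evenly phased, successive equator crossings are 29.08/2 = 14.539° apart.
That is 14.539 × 111.2 = 1617 km at the equator.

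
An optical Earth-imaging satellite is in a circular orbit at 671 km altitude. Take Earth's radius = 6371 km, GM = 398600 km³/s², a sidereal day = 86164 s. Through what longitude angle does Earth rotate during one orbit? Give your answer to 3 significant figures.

Semi-major axis a = 6371 + 671 = 7042 km. Period T = 2π√(a³/μ) = 2π√(7042³/398600) = 5881.1 s = 98.02 min.
During one orbit Earth rotates (5881.1 / 86164) × 360° = 24.57°.

24.6°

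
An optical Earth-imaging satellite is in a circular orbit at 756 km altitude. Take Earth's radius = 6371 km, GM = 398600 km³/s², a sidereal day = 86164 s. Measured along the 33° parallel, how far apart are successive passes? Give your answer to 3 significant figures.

2330 km

Semi-major axis a = 6371 + 756 = 7127 km. Period T = 2π√(a³/μ) = 2π√(7127³/398600) = 5987.9 s = 99.80 min.
Node shift per orbit = (5987.9/86164) × 360° = 25.02°.
Equatorial spacing = 25.02 × 111.2 km/° = 2782 km.
At 33° latitude, spacing = 2782 × cos(33°) = 2333 km.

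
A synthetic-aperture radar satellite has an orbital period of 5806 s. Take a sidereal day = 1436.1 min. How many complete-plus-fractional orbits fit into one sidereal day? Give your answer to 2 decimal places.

14.84

Orbits per sidereal day = 86166 / 5806.0 = 14.841.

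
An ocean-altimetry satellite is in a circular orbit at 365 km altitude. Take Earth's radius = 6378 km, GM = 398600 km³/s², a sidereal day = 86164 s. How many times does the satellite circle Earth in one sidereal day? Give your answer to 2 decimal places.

Semi-major axis a = 6378 + 365 = 6743 km. Period T = 2π√(a³/μ) = 2π√(6743³/398600) = 5510.5 s = 91.84 min.
Orbits per sidereal day = 86164 / 5510.5 = 15.636.

15.64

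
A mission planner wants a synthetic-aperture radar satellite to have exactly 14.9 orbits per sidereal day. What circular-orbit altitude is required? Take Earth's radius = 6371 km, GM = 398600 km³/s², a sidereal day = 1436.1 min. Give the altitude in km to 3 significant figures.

Required period T = 86166 / 14.9 = 5783.0 s.
From T = 2π√(a³/μ): a = (μ T²/4π²)^(1/3) = (398600 × 5783.0² / 4π²)^(1/3) = 6963 km.
Altitude h = a − R = 6963 − 6371 = 592 km.

592 km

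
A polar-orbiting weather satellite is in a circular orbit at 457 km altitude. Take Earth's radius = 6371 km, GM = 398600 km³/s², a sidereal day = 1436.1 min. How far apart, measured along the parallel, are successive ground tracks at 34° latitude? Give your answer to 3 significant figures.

2160 km

Semi-major axis a = 6371 + 457 = 6828 km. Period T = 2π√(a³/μ) = 2π√(6828³/398600) = 5615.0 s = 93.58 min.
Node shift per orbit = (5615.0/86166) × 360° = 23.46°.
Equatorial spacing = 23.46 × 111.2 km/° = 2609 km.
At 34° latitude, spacing = 2609 × cos(34°) = 2163 km.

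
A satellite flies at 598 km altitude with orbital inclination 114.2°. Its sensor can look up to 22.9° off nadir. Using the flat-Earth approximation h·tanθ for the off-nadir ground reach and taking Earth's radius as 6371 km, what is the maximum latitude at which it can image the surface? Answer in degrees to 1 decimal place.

Retrograde orbit: the ground track reaches ±(180° − i) = ±(180 − 114.2) = ±65.8°.
Sensor half-swath on the ground ≈ 598·tan(22.9°) = 253 km = 2.27° of latitude.
Maximum observable latitude ≈ 65.8 + 2.27 = 68.1°.

68.1°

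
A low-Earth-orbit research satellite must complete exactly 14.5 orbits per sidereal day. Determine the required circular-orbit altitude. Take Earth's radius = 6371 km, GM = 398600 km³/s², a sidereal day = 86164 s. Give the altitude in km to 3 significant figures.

Required period T = 86164 / 14.5 = 5942.3 s.
From T = 2π√(a³/μ): a = (μ T²/4π²)^(1/3) = (398600 × 5942.3² / 4π²)^(1/3) = 7091 km.
Altitude h = a − R = 7091 − 6371 = 720 km.

720 km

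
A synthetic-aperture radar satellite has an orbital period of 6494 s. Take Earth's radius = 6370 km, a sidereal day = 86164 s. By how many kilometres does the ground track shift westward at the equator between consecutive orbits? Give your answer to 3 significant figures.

During one orbit Earth rotates (6494.0 / 86164) × 360° = 27.13°.
At the equator that is 27.13° × (2π·6370/360) km/° = 27.13 × 111.2 = 3017 km.

3020 km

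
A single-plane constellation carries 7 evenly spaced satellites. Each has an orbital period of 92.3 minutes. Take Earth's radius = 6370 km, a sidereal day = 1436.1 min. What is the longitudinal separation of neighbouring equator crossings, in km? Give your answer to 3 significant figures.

T = 92.3 min = 5538.0 s.
Single-satellite node shift = (5538.0/86166) × 360° = 23.14°.
With 7 satellites evenly phased, successive equator crossings are 23.14/7 = 3.305° apart.
That is 3.305 × 111.2 = 367 km at the equator.

367 km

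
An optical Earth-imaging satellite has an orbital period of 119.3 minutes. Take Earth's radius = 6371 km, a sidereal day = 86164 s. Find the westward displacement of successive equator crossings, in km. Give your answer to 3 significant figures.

T = 119.3 min = 7158.0 s.
During one orbit Earth rotates (7158.0 / 86164) × 360° = 29.91°.
At the equator that is 29.91° × (2π·6371/360) km/° = 29.91 × 111.2 = 3325 km.

3330 km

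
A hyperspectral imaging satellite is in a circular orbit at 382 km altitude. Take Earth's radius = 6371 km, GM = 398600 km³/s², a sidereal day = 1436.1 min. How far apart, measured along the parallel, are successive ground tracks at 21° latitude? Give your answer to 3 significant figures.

Semi-major axis a = 6371 + 382 = 6753 km. Period T = 2π√(a³/μ) = 2π√(6753³/398600) = 5522.8 s = 92.05 min.
Node shift per orbit = (5522.8/86166) × 360° = 23.07°.
Equatorial spacing = 23.07 × 111.2 km/° = 2566 km.
At 21° latitude, spacing = 2566 × cos(21°) = 2395 km.

2400 km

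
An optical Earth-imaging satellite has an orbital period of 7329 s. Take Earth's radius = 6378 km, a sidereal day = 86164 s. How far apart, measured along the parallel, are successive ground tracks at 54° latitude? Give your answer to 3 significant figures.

2000 km

Node shift per orbit = (7329.0/86164) × 360° = 30.62°.
Equatorial spacing = 30.62 × 111.3 km/° = 3409 km.
At 54° latitude, spacing = 3409 × cos(54°) = 2004 km.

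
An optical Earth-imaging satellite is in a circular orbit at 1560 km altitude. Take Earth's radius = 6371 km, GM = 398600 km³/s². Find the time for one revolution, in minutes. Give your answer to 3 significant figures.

Semi-major axis a = 6371 + 1560 = 7931 km. Period T = 2π√(a³/μ) = 2π√(7931³/398600) = 7029.2 s = 117.15 min.

117 min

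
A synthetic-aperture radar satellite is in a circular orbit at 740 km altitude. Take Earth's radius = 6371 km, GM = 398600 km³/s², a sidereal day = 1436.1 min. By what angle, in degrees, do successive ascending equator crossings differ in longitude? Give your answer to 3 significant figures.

Semi-major axis a = 6371 + 740 = 7111 km. Period T = 2π√(a³/μ) = 2π√(7111³/398600) = 5967.7 s = 99.46 min.
During one orbit Earth rotates (5967.7 / 86166) × 360° = 24.93°.

24.9°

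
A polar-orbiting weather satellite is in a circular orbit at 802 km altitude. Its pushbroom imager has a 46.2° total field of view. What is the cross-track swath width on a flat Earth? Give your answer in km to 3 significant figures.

Half-angle = 46.2°/2 = 23.1°.
Swath width ≈ 2h·tan(θ/2) = 2 × 802 × tan(23.1°) = 684.2 km.

684 km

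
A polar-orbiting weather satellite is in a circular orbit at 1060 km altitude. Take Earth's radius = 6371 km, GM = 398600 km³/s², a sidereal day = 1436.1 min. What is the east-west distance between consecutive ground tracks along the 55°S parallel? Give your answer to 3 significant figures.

1700 km

Semi-major axis a = 6371 + 1060 = 7431 km. Period T = 2π√(a³/μ) = 2π√(7431³/398600) = 6375.0 s = 106.25 min.
Node shift per orbit = (6375.0/86166) × 360° = 26.63°.
Equatorial spacing = 26.63 × 111.2 km/° = 2962 km.
At 55° latitude, spacing = 2962 × cos(55°) = 1699 km.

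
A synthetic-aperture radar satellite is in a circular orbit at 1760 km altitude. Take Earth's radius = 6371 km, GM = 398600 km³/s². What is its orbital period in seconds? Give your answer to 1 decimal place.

Semi-major axis a = 6371 + 1760 = 8131 km. Period T = 2π√(a³/μ) = 2π√(8131³/398600) = 7296.7 s = 121.61 min.

7296.7 seconds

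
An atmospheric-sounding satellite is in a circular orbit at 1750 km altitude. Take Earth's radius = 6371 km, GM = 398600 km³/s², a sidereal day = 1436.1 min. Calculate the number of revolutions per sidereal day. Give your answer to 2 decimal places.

Semi-major axis a = 6371 + 1750 = 8121 km. Period T = 2π√(a³/μ) = 2π√(8121³/398600) = 7283.3 s = 121.39 min.
Orbits per sidereal day = 86166 / 7283.3 = 11.831.

11.83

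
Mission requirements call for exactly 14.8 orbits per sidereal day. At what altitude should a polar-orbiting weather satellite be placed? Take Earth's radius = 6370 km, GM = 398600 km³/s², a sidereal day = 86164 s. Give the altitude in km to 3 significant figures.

625 km

Required period T = 86164 / 14.8 = 5821.9 s.
From T = 2π√(a³/μ): a = (μ T²/4π²)^(1/3) = (398600 × 5821.9² / 4π²)^(1/3) = 6995 km.
Altitude h = a − R = 6995 − 6370 = 625 km.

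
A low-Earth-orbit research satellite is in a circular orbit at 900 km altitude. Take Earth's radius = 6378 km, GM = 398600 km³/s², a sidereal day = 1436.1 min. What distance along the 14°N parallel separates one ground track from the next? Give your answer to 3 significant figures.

Semi-major axis a = 6378 + 900 = 7278 km. Period T = 2π√(a³/μ) = 2π√(7278³/398600) = 6179.2 s = 102.99 min.
Node shift per orbit = (6179.2/86166) × 360° = 25.82°.
Equatorial spacing = 25.82 × 111.3 km/° = 2874 km.
At 14° latitude, spacing = 2874 × cos(14°) = 2788 km.

2790 km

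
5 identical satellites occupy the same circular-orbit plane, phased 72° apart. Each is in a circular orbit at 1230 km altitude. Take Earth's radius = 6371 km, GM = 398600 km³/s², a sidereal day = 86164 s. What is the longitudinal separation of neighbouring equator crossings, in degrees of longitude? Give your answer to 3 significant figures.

Semi-major axis a = 6371 + 1230 = 7601 km. Period T = 2π√(a³/μ) = 2π√(7601³/398600) = 6595.0 s = 109.92 min.
Single-satellite node shift = (6595.0/86164) × 360° = 27.55°.
With 5 satellites evenly phased, successive equator crossings are 27.55/5 = 5.511° apart.

5.51°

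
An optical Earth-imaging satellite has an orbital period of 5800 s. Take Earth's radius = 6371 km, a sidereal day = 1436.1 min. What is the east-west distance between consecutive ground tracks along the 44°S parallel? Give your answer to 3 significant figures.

1940 km

Node shift per orbit = (5800.0/86166) × 360° = 24.23°.
Equatorial spacing = 24.23 × 111.2 km/° = 2695 km.
At 44° latitude, spacing = 2695 × cos(44°) = 1938 km.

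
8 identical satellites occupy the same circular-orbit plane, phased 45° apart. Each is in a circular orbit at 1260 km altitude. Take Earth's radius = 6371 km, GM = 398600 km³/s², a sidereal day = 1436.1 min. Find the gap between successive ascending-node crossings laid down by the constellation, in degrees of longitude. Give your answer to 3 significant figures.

3.46°

Semi-major axis a = 6371 + 1260 = 7631 km. Period T = 2π√(a³/μ) = 2π√(7631³/398600) = 6634.1 s = 110.57 min.
Single-satellite node shift = (6634.1/86166) × 360° = 27.72°.
With 8 satellites evenly phased, successive equator crossings are 27.72/8 = 3.465° apart.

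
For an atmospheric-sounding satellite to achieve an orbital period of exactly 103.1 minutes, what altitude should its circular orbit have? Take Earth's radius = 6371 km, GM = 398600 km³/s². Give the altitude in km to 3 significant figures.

912 km

T = 103.1 min = 6186.0 s.
From T = 2π√(a³/μ): a = (μ T²/4π²)^(1/3) = (398600 × 6186.0² / 4π²)^(1/3) = 7283 km.
Altitude h = a − R = 7283 − 6371 = 912 km.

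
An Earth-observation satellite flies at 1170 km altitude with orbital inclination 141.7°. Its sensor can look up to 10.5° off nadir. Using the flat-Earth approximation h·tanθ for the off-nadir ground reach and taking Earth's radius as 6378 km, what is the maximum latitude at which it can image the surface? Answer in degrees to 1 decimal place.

Retrograde orbit: the ground track reaches ±(180° − i) = ±(180 − 141.7) = ±38.3°.
Sensor half-swath on the ground ≈ 1170·tan(10.5°) = 217 km = 1.95° of latitude.
Maximum observable latitude ≈ 38.3 + 1.95 = 40.2°.

40.2°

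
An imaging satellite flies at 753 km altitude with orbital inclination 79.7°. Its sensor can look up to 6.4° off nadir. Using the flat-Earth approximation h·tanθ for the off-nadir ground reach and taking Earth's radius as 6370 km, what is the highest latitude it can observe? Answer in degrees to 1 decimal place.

For a prograde orbit the ground track reaches latitude ±i = ±79.7°.
Sensor half-swath on the ground ≈ 753·tan(6.4°) = 84 km = 0.76° of latitude.
Maximum observable latitude ≈ 79.7 + 0.76 = 80.5°.

80.5°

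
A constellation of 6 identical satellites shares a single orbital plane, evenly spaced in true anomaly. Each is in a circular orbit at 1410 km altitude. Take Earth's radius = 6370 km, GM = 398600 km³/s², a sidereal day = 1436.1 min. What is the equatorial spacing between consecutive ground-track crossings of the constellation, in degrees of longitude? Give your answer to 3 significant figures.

4.76°

Semi-major axis a = 6370 + 1410 = 7780 km. Period T = 2π√(a³/μ) = 2π√(7780³/398600) = 6829.4 s = 113.82 min.
Single-satellite node shift = (6829.4/86166) × 360° = 28.53°.
With 6 satellites evenly phased, successive equator crossings are 28.53/6 = 4.755° apart.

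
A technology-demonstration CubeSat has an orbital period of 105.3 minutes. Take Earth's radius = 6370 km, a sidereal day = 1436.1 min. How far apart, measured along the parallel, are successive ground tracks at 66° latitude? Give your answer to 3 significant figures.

1190 km

T = 105.3 min = 6318.0 s.
Node shift per orbit = (6318.0/86166) × 360° = 26.40°.
Equatorial spacing = 26.40 × 111.2 km/° = 2935 km.
At 66° latitude, spacing = 2935 × cos(66°) = 1194 km.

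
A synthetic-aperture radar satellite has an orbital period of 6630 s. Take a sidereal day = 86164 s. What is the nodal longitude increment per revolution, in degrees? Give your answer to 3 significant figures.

During one orbit Earth rotates (6630.0 / 86164) × 360° = 27.70°.

27.7°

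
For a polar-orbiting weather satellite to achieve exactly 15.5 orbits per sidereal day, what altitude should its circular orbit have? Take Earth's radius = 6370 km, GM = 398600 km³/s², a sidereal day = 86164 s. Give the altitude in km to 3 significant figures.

Required period T = 86164 / 15.5 = 5559.0 s.
From T = 2π√(a³/μ): a = (μ T²/4π²)^(1/3) = (398600 × 5559.0² / 4π²)^(1/3) = 6782 km.
Altitude h = a − R = 6782 − 6370 = 412 km.

412 km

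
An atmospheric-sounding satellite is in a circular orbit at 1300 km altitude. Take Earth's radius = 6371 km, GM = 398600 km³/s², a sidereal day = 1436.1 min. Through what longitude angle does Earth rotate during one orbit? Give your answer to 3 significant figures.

Semi-major axis a = 6371 + 1300 = 7671 km. Period T = 2π√(a³/μ) = 2π√(7671³/398600) = 6686.4 s = 111.44 min.
During one orbit Earth rotates (6686.4 / 86166) × 360° = 27.94°.

27.9°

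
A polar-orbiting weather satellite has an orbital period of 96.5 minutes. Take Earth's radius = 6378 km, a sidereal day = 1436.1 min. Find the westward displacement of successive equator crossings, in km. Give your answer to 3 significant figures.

2690 km

T = 96.5 min = 5790.0 s.
During one orbit Earth rotates (5790.0 / 86166) × 360° = 24.19°.
At the equator that is 24.19° × (2π·6378/360) km/° = 24.19 × 111.3 = 2693 km.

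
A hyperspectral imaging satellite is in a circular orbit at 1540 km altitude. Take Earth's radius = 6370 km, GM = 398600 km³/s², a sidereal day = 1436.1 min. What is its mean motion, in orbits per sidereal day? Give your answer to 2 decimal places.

12.31

Semi-major axis a = 6370 + 1540 = 7910 km. Period T = 2π√(a³/μ) = 2π√(7910³/398600) = 7001.3 s = 116.69 min.
Orbits per sidereal day = 86166 / 7001.3 = 12.307.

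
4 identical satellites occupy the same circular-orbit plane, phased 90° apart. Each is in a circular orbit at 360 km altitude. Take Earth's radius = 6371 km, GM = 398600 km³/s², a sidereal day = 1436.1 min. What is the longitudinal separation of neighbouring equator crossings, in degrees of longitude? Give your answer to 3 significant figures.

Semi-major axis a = 6371 + 360 = 6731 km. Period T = 2π√(a³/μ) = 2π√(6731³/398600) = 5495.8 s = 91.60 min.
Single-satellite node shift = (5495.8/86166) × 360° = 22.96°.
With 4 satellites evenly phased, successive equator crossings are 22.96/4 = 5.740° apart.

5.74°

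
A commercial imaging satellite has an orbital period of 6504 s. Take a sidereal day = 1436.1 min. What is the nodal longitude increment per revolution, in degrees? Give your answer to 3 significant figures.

27.2°

During one orbit Earth rotates (6504.0 / 86166) × 360° = 27.17°.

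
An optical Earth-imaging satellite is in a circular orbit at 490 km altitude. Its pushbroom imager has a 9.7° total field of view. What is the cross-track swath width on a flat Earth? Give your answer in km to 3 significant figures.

Half-angle = 9.7°/2 = 4.85°.
Swath width ≈ 2h·tan(θ/2) = 2 × 490 × tan(4.85°) = 83.2 km.

83.2 km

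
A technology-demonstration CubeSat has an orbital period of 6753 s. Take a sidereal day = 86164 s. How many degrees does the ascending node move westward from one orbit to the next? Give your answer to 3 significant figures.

28.2°

During one orbit Earth rotates (6753.0 / 86164) × 360° = 28.21°.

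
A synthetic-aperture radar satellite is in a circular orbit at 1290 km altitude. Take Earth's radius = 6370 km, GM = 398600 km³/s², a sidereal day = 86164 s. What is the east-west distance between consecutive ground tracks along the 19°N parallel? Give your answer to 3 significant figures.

Semi-major axis a = 6370 + 1290 = 7660 km. Period T = 2π√(a³/μ) = 2π√(7660³/398600) = 6672.0 s = 111.20 min.
Node shift per orbit = (6672.0/86164) × 360° = 27.88°.
Equatorial spacing = 27.88 × 111.2 km/° = 3099 km.
At 19° latitude, spacing = 3099 × cos(19°) = 2930 km.

2930 km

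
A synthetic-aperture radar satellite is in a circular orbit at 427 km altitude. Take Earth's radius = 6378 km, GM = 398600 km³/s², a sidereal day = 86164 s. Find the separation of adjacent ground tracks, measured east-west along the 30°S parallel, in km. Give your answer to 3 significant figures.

Semi-major axis a = 6378 + 427 = 6805 km. Period T = 2π√(a³/μ) = 2π√(6805³/398600) = 5586.7 s = 93.11 min.
Node shift per orbit = (5586.7/86164) × 360° = 23.34°.
Equatorial spacing = 23.34 × 111.3 km/° = 2598 km.
At 30° latitude, spacing = 2598 × cos(30°) = 2250 km.

2250 km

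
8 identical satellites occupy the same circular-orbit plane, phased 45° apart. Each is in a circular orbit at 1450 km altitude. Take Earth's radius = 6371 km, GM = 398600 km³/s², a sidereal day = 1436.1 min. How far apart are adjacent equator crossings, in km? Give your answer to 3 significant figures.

400 km

Semi-major axis a = 6371 + 1450 = 7821 km. Period T = 2π√(a³/μ) = 2π√(7821³/398600) = 6883.4 s = 114.72 min.
Single-satellite node shift = (6883.4/86166) × 360° = 28.76°.
With 8 satellites evenly phased, successive equator crossings are 28.76/8 = 3.595° apart.
That is 3.595 × 111.2 = 400 km at the equator.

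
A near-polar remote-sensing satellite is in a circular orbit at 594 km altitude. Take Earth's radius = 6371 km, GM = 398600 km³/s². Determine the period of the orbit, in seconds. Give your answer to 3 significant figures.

Semi-major axis a = 6371 + 594 = 6965 km. Period T = 2π√(a³/μ) = 2π√(6965³/398600) = 5784.9 s = 96.41 min.

5780 seconds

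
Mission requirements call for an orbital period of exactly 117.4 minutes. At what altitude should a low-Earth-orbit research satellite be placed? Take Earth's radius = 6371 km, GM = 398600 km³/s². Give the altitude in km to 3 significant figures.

1570 km

T = 117.4 min = 7044.0 s.
From T = 2π√(a³/μ): a = (μ T²/4π²)^(1/3) = (398600 × 7044.0² / 4π²)^(1/3) = 7942 km.
Altitude h = a − R = 7942 − 6371 = 1571 km.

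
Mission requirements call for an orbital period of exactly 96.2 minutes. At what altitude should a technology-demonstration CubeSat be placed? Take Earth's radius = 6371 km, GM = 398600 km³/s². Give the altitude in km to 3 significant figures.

T = 96.2 min = 5772.0 s.
From T = 2π√(a³/μ): a = (μ T²/4π²)^(1/3) = (398600 × 5772.0² / 4π²)^(1/3) = 6955 km.
Altitude h = a − R = 6955 − 6371 = 584 km.

584 km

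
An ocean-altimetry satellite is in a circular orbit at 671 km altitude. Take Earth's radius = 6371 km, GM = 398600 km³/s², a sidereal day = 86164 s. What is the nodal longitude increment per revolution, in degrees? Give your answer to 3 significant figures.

24.6°

Semi-major axis a = 6371 + 671 = 7042 km. Period T = 2π√(a³/μ) = 2π√(7042³/398600) = 5881.1 s = 98.02 min.
During one orbit Earth rotates (5881.1 / 86164) × 360° = 24.57°.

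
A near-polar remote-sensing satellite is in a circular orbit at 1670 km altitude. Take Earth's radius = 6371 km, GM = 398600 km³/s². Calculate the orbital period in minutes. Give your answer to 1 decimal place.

119.6 min

Semi-major axis a = 6371 + 1670 = 8041 km. Period T = 2π√(a³/μ) = 2π√(8041³/398600) = 7175.9 s = 119.60 min.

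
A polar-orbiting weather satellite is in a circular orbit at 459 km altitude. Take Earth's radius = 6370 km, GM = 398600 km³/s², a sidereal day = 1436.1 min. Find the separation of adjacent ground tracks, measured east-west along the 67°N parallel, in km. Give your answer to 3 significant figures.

Semi-major axis a = 6370 + 459 = 6829 km. Period T = 2π√(a³/μ) = 2π√(6829³/398600) = 5616.3 s = 93.60 min.
Node shift per orbit = (5616.3/86166) × 360° = 23.46°.
Equatorial spacing = 23.46 × 111.2 km/° = 2609 km.
At 67° latitude, spacing = 2609 × cos(67°) = 1019 km.

1020 km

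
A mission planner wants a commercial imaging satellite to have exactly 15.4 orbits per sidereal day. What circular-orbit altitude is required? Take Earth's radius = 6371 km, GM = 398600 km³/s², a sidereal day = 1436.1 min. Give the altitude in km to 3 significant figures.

Required period T = 86166 / 15.4 = 5595.2 s.
From T = 2π√(a³/μ): a = (μ T²/4π²)^(1/3) = (398600 × 5595.2² / 4π²)^(1/3) = 6812 km.
Altitude h = a − R = 6812 − 6371 = 441 km.

441 km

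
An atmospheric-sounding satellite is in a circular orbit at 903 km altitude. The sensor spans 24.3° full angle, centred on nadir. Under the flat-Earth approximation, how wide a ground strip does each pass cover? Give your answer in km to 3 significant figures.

389 km

Half-angle = 24.3°/2 = 12.15°.
Swath width ≈ 2h·tan(θ/2) = 2 × 903 × tan(12.15°) = 388.8 km.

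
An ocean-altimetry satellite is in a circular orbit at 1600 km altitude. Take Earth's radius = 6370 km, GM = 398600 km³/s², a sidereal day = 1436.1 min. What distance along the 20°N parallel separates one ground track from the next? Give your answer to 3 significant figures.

Semi-major axis a = 6370 + 1600 = 7970 km. Period T = 2π√(a³/μ) = 2π√(7970³/398600) = 7081.1 s = 118.02 min.
Node shift per orbit = (7081.1/86166) × 360° = 29.58°.
Equatorial spacing = 29.58 × 111.2 km/° = 3289 km.
At 20° latitude, spacing = 3289 × cos(20°) = 3091 km.

3090 km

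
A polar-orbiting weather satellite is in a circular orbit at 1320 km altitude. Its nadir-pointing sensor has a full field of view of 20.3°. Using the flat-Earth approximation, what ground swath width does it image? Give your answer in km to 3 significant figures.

473 km

Half-angle = 20.3°/2 = 10.15°.
Swath width ≈ 2h·tan(θ/2) = 2 × 1320 × tan(10.15°) = 472.6 km.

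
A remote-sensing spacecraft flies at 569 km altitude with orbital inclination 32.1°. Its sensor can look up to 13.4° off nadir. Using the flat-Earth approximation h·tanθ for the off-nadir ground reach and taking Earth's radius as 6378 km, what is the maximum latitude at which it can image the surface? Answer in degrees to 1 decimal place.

For a prograde orbit the ground track reaches latitude ±i = ±32.1°.
Sensor half-swath on the ground ≈ 569·tan(13.4°) = 136 km = 1.22° of latitude.
Maximum observable latitude ≈ 32.1 + 1.22 = 33.3°.

33.3°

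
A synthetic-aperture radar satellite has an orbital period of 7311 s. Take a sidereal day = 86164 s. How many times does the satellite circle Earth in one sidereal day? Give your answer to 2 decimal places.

11.79

Orbits per sidereal day = 86164 / 7311.0 = 11.786.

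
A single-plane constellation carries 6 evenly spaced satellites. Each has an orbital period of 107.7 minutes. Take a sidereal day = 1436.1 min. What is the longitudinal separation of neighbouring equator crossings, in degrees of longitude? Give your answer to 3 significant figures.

T = 107.7 min = 6462.0 s.
Single-satellite node shift = (6462.0/86166) × 360° = 27.00°.
With 6 satellites evenly phased, successive equator crossings are 27.00/6 = 4.500° apart.

4.50°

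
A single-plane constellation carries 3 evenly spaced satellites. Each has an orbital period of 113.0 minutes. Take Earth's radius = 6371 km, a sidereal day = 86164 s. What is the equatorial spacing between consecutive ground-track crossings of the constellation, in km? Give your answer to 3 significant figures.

1050 km

T = 113.0 min = 6780.0 s.
Single-satellite node shift = (6780.0/86164) × 360° = 28.33°.
With 3 satellites evenly phased, successive equator crossings are 28.33/3 = 9.442° apart.
That is 9.442 × 111.2 = 1050 km at the equator.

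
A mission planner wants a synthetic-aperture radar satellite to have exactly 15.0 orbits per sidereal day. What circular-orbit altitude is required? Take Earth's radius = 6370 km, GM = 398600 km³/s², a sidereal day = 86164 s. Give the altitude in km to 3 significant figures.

562 km

Required period T = 86164 / 15.0 = 5744.3 s.
From T = 2π√(a³/μ): a = (μ T²/4π²)^(1/3) = (398600 × 5744.3² / 4π²)^(1/3) = 6932 km.
Altitude h = a − R = 6932 − 6370 = 562 km.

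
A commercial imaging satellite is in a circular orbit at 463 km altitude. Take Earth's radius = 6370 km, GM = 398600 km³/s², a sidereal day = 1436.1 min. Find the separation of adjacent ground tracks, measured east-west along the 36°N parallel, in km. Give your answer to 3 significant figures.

Semi-major axis a = 6370 + 463 = 6833 km. Period T = 2π√(a³/μ) = 2π√(6833³/398600) = 5621.2 s = 93.69 min.
Node shift per orbit = (5621.2/86166) × 360° = 23.49°.
Equatorial spacing = 23.49 × 111.2 km/° = 2611 km.
At 36° latitude, spacing = 2611 × cos(36°) = 2112 km.

2110 km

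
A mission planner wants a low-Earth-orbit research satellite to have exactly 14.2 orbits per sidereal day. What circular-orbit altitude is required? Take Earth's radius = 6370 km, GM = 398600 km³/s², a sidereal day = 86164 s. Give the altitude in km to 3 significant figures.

820 km

Required period T = 86164 / 14.2 = 6067.9 s.
From T = 2π√(a³/μ): a = (μ T²/4π²)^(1/3) = (398600 × 6067.9² / 4π²)^(1/3) = 7190 km.
Altitude h = a − R = 7190 − 6370 = 820 km.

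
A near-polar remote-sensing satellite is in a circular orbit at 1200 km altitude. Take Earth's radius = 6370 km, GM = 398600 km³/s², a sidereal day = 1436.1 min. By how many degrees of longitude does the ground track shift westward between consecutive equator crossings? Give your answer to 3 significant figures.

27.4°

Semi-major axis a = 6370 + 1200 = 7570 km. Period T = 2π√(a³/μ) = 2π√(7570³/398600) = 6554.7 s = 109.25 min.
During one orbit Earth rotates (6554.7 / 86166) × 360° = 27.39°.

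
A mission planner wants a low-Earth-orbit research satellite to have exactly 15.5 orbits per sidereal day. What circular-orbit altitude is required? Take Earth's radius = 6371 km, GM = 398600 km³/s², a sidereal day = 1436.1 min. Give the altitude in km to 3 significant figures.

Required period T = 86166 / 15.5 = 5559.1 s.
From T = 2π√(a³/μ): a = (μ T²/4π²)^(1/3) = (398600 × 5559.1² / 4π²)^(1/3) = 6783 km.
Altitude h = a − R = 6783 − 6371 = 412 km.

412 km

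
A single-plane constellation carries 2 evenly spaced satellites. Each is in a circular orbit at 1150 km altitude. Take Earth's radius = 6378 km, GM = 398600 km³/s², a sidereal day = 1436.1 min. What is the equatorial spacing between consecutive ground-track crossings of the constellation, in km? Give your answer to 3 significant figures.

1510 km

Semi-major axis a = 6378 + 1150 = 7528 km. Period T = 2π√(a³/μ) = 2π√(7528³/398600) = 6500.3 s = 108.34 min.
Single-satellite node shift = (6500.3/86166) × 360° = 27.16°.
With 2 satellites evenly phased, successive equator crossings are 27.16/2 = 13.579° apart.
That is 13.579 × 111.3 = 1512 km at the equator.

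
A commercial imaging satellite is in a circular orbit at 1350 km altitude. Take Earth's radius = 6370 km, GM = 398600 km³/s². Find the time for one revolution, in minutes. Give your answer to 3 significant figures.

113 min

Semi-major axis a = 6370 + 1350 = 7720 km. Period T = 2π√(a³/μ) = 2π√(7720³/398600) = 6750.5 s = 112.51 min.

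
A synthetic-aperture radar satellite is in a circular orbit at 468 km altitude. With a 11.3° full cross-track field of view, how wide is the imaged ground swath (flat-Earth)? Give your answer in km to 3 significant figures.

92.6 km

Half-angle = 11.3°/2 = 5.65°.
Swath width ≈ 2h·tan(θ/2) = 2 × 468 × tan(5.65°) = 92.6 km.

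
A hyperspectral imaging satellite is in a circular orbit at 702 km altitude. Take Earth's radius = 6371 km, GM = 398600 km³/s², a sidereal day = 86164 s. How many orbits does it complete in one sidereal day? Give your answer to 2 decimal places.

Semi-major axis a = 6371 + 702 = 7073 km. Period T = 2π√(a³/μ) = 2π√(7073³/398600) = 5919.9 s = 98.67 min.
Orbits per sidereal day = 86164 / 5919.9 = 14.555.

14.55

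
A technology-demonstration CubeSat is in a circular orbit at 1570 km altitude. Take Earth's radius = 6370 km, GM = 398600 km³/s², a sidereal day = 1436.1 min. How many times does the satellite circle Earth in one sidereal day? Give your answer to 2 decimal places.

12.24

Semi-major axis a = 6370 + 1570 = 7940 km. Period T = 2π√(a³/μ) = 2π√(7940³/398600) = 7041.1 s = 117.35 min.
Orbits per sidereal day = 86166 / 7041.1 = 12.238.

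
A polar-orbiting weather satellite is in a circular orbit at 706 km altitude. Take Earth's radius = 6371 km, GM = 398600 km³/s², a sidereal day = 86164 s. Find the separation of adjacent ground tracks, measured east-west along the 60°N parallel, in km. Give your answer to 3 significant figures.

1380 km

Semi-major axis a = 6371 + 706 = 7077 km. Period T = 2π√(a³/μ) = 2π√(7077³/398600) = 5925.0 s = 98.75 min.
Node shift per orbit = (5925.0/86164) × 360° = 24.75°.
Equatorial spacing = 24.75 × 111.2 km/° = 2753 km.
At 60° latitude, spacing = 2753 × cos(60°) = 1376 km.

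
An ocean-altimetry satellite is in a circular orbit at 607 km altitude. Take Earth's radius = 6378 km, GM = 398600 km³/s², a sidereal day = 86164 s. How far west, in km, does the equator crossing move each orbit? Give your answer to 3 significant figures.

2700 km

Semi-major axis a = 6378 + 607 = 6985 km. Period T = 2π√(a³/μ) = 2π√(6985³/398600) = 5809.8 s = 96.83 min.
During one orbit Earth rotates (5809.8 / 86164) × 360° = 24.27°.
At the equator that is 24.27° × (2π·6378/360) km/° = 24.27 × 111.3 = 2702 km.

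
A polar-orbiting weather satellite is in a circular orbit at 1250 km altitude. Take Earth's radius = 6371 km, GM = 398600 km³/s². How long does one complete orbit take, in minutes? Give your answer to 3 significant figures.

110 min

Semi-major axis a = 6371 + 1250 = 7621 km. Period T = 2π√(a³/μ) = 2π√(7621³/398600) = 6621.1 s = 110.35 min.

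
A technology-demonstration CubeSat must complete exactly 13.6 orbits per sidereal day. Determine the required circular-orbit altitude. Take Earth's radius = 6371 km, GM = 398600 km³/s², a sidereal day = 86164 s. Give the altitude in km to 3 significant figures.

1030 km

Required period T = 86164 / 13.6 = 6335.6 s.
From T = 2π√(a³/μ): a = (μ T²/4π²)^(1/3) = (398600 × 6335.6² / 4π²)^(1/3) = 7400 km.
Altitude h = a − R = 7400 − 6371 = 1029 km.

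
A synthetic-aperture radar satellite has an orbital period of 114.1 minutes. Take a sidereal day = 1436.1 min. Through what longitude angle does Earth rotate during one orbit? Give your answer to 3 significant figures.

28.6°

T = 114.1 min = 6846.0 s.
During one orbit Earth rotates (6846.0 / 86166) × 360° = 28.60°.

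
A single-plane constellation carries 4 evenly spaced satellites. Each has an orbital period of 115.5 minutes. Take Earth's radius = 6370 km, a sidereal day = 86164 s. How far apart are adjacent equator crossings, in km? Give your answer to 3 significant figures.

T = 115.5 min = 6930.0 s.
Single-satellite node shift = (6930.0/86164) × 360° = 28.95°.
With 4 satellites evenly phased, successive equator crossings are 28.95/4 = 7.239° apart.
That is 7.239 × 111.2 = 805 km at the equator.

805 km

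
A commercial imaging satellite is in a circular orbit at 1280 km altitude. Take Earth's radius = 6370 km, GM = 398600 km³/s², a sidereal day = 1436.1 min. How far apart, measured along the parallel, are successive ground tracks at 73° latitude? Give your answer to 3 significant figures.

904 km

Semi-major axis a = 6370 + 1280 = 7650 km. Period T = 2π√(a³/μ) = 2π√(7650³/398600) = 6658.9 s = 110.98 min.
Node shift per orbit = (6658.9/86166) × 360° = 27.82°.
Equatorial spacing = 27.82 × 111.2 km/° = 3093 km.
At 73° latitude, spacing = 3093 × cos(73°) = 904 km.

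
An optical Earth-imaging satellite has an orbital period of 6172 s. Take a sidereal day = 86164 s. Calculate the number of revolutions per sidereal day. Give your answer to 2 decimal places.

13.96

Orbits per sidereal day = 86164 / 6172.0 = 13.960.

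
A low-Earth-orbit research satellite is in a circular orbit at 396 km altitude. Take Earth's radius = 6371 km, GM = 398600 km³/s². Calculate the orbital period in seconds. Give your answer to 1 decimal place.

Semi-major axis a = 6371 + 396 = 6767 km. Period T = 2π√(a³/μ) = 2π√(6767³/398600) = 5539.9 s = 92.33 min.

5539.9 seconds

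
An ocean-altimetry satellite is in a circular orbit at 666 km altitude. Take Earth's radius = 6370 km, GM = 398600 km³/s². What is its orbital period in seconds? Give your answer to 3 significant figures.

5870 seconds

Semi-major axis a = 6370 + 666 = 7036 km. Period T = 2π√(a³/μ) = 2π√(7036³/398600) = 5873.5 s = 97.89 min.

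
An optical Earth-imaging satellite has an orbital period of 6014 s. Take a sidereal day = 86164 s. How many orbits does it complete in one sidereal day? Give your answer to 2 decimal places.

14.33

Orbits per sidereal day = 86164 / 6014.0 = 14.327.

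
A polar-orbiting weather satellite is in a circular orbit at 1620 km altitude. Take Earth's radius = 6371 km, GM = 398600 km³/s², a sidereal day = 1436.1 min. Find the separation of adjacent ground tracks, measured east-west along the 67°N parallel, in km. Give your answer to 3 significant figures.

1290 km

Semi-major axis a = 6371 + 1620 = 7991 km. Period T = 2π√(a³/μ) = 2π√(7991³/398600) = 7109.1 s = 118.48 min.
Node shift per orbit = (7109.1/86166) × 360° = 29.70°.
Equatorial spacing = 29.70 × 111.2 km/° = 3303 km.
At 67° latitude, spacing = 3303 × cos(67°) = 1290 km.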